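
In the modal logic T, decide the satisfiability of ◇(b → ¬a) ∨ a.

1. ◇(b → ¬a) ∨ a, w0
2. a, w0
Accessibility: w0Rw0

Satisfiable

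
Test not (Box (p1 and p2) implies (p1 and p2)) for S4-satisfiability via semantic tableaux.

1. not (Box (p1 and p2) implies (p1 and p2)), 0
2. Box (p1 and p2), 0
3. not (p1 and p2), 0
4. p1 and p2, 0
5. p1, 0
6. p2, 0
7. not p2, 0
Accessibility: 0R0
Branch closes: p2 and not p2 both at 0.
All branches of the tableau close; one closing branch shown above.

Unsatisfiable (every branch closes)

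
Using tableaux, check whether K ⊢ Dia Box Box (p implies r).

No, not valid

Tableau for the negation not Dia Box Box (p implies r):
1. not Dia Box Box (p implies r), w0
The negation has an open branch (countermodel exists).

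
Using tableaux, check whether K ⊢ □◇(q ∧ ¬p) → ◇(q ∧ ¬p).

Tableau for the negation ¬(□◇(q ∧ ¬p) → ◇(q ∧ ¬p)):
1. ¬(□◇(q ∧ ¬p) → ◇(q ∧ ¬p)), 0
2. □◇(q ∧ ¬p), 0   [¬→-rule on 1]
3. ¬◇(q ∧ ¬p), 0   [¬→-rule on 1]
The negation has an open branch (countermodel exists).

Invalid (countermodel exists)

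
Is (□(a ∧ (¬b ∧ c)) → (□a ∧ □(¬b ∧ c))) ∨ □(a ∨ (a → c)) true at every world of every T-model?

Tableau for the negation ¬((□(a ∧ (¬b ∧ c)) → (□a ∧ □(¬b ∧ c))) ∨ □(a ∨ (a → c))):
1. ¬((□(a ∧ (¬b ∧ c)) → (□a ∧ □(¬b ∧ c))) ∨ □(a ∨ (a → c))), w0
2. ¬(□(a ∧ (¬b ∧ c)) → (□a ∧ □(¬b ∧ c))), w0
3. ¬□(a ∨ (a → c)), w0
4. □(a ∧ (¬b ∧ c)), w0
5. ¬(□a ∧ □(¬b ∧ c)), w0
6. a ∧ (¬b ∧ c), w0
7. a, w0
8. ¬b ∧ c, w0
9. ¬b, w0
10. c, w0
11. ¬□(¬b ∧ c), w0
12. ¬(a ∨ (a → c)), w1
13. ¬a, w1
14. ¬(a → c), w1
15. a, w1
16. ¬c, w1
Accessibility: w0Rw0, w0Rw1, w1Rw1
Branch closes: a and ¬a both at w1.
Every branch of the negation's tableau closes; the branch above is one of them.

Valid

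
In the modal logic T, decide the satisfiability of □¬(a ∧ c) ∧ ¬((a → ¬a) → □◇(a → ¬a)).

Yes, satisfiable

1. □¬(a ∧ c) ∧ ¬((a → ¬a) → □◇(a → ¬a)), 0
2. □¬(a ∧ c), 0
3. ¬((a → ¬a) → □◇(a → ¬a)), 0
4. a → ¬a, 0
5. ¬□◇(a → ¬a), 0
6. ¬(a ∧ c), 0
7. ¬a, 0
8. ¬c, 0
9. ¬◇(a → ¬a), 1
10. ¬(a ∧ c), 1
11. ¬(a → ¬a), 1
12. a, 1
13. ¬c, 1
Accessibility: 0R0, 0R1, 1R1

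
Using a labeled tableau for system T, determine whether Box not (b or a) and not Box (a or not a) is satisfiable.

1. Box not (b or a) and not Box (a or not a), u
2. Box not (b or a), u
3. not Box (a or not a), u
4. not (b or a), u
5. not b, u
6. not a, u
7. not (a or not a), v
8. not a, v
9. a, v
Accessibility: uRu, uRv, vRv
Branch closes: a and not a both at v.
Every branch closes; the branch above is one of them.

Unsatisfiable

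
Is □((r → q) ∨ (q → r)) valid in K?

Yes, valid

Tableau for the negation ¬□((r → q) ∨ (q → r)):
1. ¬□((r → q) ∨ (q → r)), w0
2. ¬((r → q) ∨ (q → r)), w1
3. ¬(r → q), w1
4. ¬(q → r), w1
5. r, w1
6. ¬q, w1
7. q, w1
8. ¬r, w1
Accessibility: w0Rw1
Branch closes: q and ¬q both at w1.
Every branch of the negation's tableau closes; the branch above is one of them.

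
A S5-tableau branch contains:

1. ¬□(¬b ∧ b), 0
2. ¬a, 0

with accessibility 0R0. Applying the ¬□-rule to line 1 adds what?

a fresh world 1 with 0R1, and ¬(¬b ∧ b) at 1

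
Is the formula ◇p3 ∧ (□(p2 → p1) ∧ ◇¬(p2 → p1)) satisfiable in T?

1. ◇p3 ∧ (□(p2 → p1) ∧ ◇¬(p2 → p1)), u
2. ◇p3, u
3. □(p2 → p1) ∧ ◇¬(p2 → p1), u
4. □(p2 → p1), u
5. ◇¬(p2 → p1), u
6. p2 → p1, u
7. p1, u
8. p3, v
9. p2 → p1, v
10. p1, v
11. ¬(p2 → p1), w
12. p2, w
13. ¬p1, w
14. p2 → p1, w
15. p1, w
Accessibility: uRu, uRv, uRw, vRv, wRw
Branch closes: p1 and ¬p1 both at w.
Every branch closes; the branch above is one of them.

Unsatisfiable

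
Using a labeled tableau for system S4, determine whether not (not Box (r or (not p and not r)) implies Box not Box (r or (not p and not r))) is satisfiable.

1. not (not Box (r or (not p and not r)) implies Box not Box (r or (not p and not r))), w0
2. not Box (r or (not p and not r)), w0
3. not Box not Box (r or (not p and not r)), w0
4. not (r or (not p and not r)), w1
5. not r, w1
6. not (not p and not r), w1
7. p, w1
8. Box (r or (not p and not r)), w2
9. r or (not p and not r), w2
10. not p and not r, w2
11. not p, w2
12. not r, w2
Accessibility: w0Rw0, w0Rw1, w0Rw2, w1Rw1, w2Rw2

Yes, satisfiable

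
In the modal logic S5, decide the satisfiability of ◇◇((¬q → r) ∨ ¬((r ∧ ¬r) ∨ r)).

1. ◇◇((¬q → r) ∨ ¬((r ∧ ¬r) ∨ r)), 0
2. ◇((¬q → r) ∨ ¬((r ∧ ¬r) ∨ r)), 1
3. (¬q → r) ∨ ¬((r ∧ ¬r) ∨ r), 2
4. ¬((r ∧ ¬r) ∨ r), 2
5. ¬(r ∧ ¬r), 2
6. ¬r, 2
Accessibility: 0R0, 0R1, 0R2, 1R0, 1R1, 1R2, 2R0, 2R1, 2R2

Yes, satisfiable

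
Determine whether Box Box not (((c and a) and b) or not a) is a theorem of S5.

Invalid (countermodel exists)

Tableau for the negation not Box Box not (((c and a) and b) or not a):
1. not Box Box not (((c and a) and b) or not a), u
2. not Box not (((c and a) and b) or not a), v
3. ((c and a) and b) or not a, w
4. not a, w
Accessibility: uRu, uRv, uRw, vRu, vRv, vRw, wRu, wRv, wRw
The negation has an open branch (countermodel exists).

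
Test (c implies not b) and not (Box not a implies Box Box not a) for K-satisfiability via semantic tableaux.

1. (c implies not b) and not (Box not a implies Box Box not a), w0
2. c implies not b, w0
3. not (Box not a implies Box Box not a), w0
4. Box not a, w0
5. not Box Box not a, w0
6. not b, w0
7. not Box not a, w1
8. not a, w1
9. a, w2
Accessibility: w0Rw1, w1Rw2

Yes, satisfiable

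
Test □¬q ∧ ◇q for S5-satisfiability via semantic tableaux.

1. □¬q ∧ ◇q, 0
2. □¬q, 0
3. ◇q, 0
4. ¬q, 0
5. q, 1
6. ¬q, 1
Accessibility: 0R0, 0R1, 1R0, 1R1
Branch closes: q and ¬q both at 1.
All branches of the tableau close; one closing branch shown above.

Unsatisfiable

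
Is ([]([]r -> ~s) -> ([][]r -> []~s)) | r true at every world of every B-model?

Valid

Tableau for the negation ~(([]([]r -> ~s) -> ([][]r -> []~s)) | r):
1. ~(([]([]r -> ~s) -> ([][]r -> []~s)) | r), 0
2. ~([]([]r -> ~s) -> ([][]r -> []~s)), 0   [~|-rule on 1]
3. ~r, 0   [~|-rule on 1]
4. []([]r -> ~s), 0   [~->-rule on 2]
5. ~([][]r -> []~s), 0   [~->-rule on 2]
6. [][]r, 0   [~->-rule on 5]
7. ~[]~s, 0   [~->-rule on 5]
8. []r -> ~s, 0   [[]-rule on 4 via 0R0]
9. []r, 0   [[]-rule on 6 via 0R0]
10. r, 0   [[]-rule on 9 via 0R0]
Accessibility: 0R0
Branch closes: r and ~r both at 0.
Every branch of the negation's tableau closes; the branch above is one of them.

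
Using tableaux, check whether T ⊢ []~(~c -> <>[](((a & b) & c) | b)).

No, not valid

Tableau for the negation ~[]~(~c -> <>[](((a & b) & c) | b)):
1. ~[]~(~c -> <>[](((a & b) & c) | b)), w0
2. ~c -> <>[](((a & b) & c) | b), w1
3. <>[](((a & b) & c) | b), w1
4. [](((a & b) & c) | b), w2
5. ((a & b) & c) | b, w2
6. b, w2
Accessibility: w0Rw0, w0Rw1, w1Rw1, w1Rw2, w2Rw2
The negation has an open branch (countermodel exists).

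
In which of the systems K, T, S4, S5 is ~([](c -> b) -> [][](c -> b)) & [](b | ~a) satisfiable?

K, T

T-tableau for the formula:
1. ~([](c -> b) -> [][](c -> b)) & [](b | ~a), u
2. ~([](c -> b) -> [][](c -> b)), u
3. [](b | ~a), u
4. [](c -> b), u
5. ~[][](c -> b), u
6. b | ~a, u
7. c -> b, u
8. ~a, u
9. b, u
10. ~[](c -> b), v
11. b | ~a, v
12. c -> b, v
13. ~a, v
14. b, v
15. ~(c -> b), w
16. c, w
17. ~b, w
Accessibility: uRu, uRv, vRv, vRw, wRw
Complete open branch: satisfiable in T, hence also in K (this T-model is also a K-model).
S4-tableau for the formula:
1. ~([](c -> b) -> [][](c -> b)) & [](b | ~a), u
2. ~([](c -> b) -> [][](c -> b)), u
3. [](b | ~a), u
4. [](c -> b), u
5. ~[][](c -> b), u
6. b | ~a, u
7. c -> b, u
8. ~a, u
9. b, u
10. ~[](c -> b), v
11. b | ~a, v
12. c -> b, v
13. ~a, v
14. b, v
15. ~(c -> b), w
16. c, w
17. ~b, w
18. b | ~a, w
19. c -> b, w
20. ~a, w
21. b, w
Accessibility: uRu, uRv, uRw, vRv, vRw, wRw
Branch closes: b and ~b both at w.
Every branch closes (one shown): unsatisfiable in S4, hence also in S5 (every S5-frame is an S4-frame).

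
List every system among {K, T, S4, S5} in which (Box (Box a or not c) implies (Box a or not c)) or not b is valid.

T-tableau for the negation not ((Box (Box a or not c) implies (Box a or not c)) or not b):
1. not ((Box (Box a or not c) implies (Box a or not c)) or not b), w0
2. not (Box (Box a or not c) implies (Box a or not c)), w0   [neg-or-rule on 1]
3. b, w0   [neg-or-rule on 1]
4. Box (Box a or not c), w0   [neg-implies-rule on 2]
5. not (Box a or not c), w0   [neg-implies-rule on 2]
6. not Box a, w0   [neg-or-rule on 5]
7. c, w0   [neg-or-rule on 5]
8. Box a or not c, w0   [Box-rule on 4 via w0Rw0]
9. Box a, w0   [or-rule on 8 (branches; this branch)]
10. a, w0   [Box-rule on 9 via w0Rw0]
11. not a, w1   [neg-Box-rule on 6: fresh world w1, w0Rw1]
12. Box a or not c, w1   [Box-rule on 4 via w0Rw1]
13. a, w1   [Box-rule on 9 via w0Rw1]
Accessibility: w0Rw0, w0Rw1, w1Rw1
Branch closes: a and not a both at w1.
Every branch closes (one shown): valid in T, hence also in S4, S5 (every theorem of T is a theorem of S4 and S5).
K-tableau for the negation not ((Box (Box a or not c) implies (Box a or not c)) or not b):
1. not ((Box (Box a or not c) implies (Box a or not c)) or not b), w0
2. not (Box (Box a or not c) implies (Box a or not c)), w0   [neg-or-rule on 1]
3. b, w0   [neg-or-rule on 1]
4. Box (Box a or not c), w0   [neg-implies-rule on 2]
5. not (Box a or not c), w0   [neg-implies-rule on 2]
6. not Box a, w0   [neg-or-rule on 5]
7. c, w0   [neg-or-rule on 5]
8. not a, w1   [neg-Box-rule on 6: fresh world w1, w0Rw1]
9. Box a or not c, w1   [Box-rule on 4 via w0Rw1]
10. not c, w1   [or-rule on 9 (branches; this branch)]
Accessibility: w0Rw1
Complete open branch: countermodel on a K-frame, so not valid in K.

T, S4, S5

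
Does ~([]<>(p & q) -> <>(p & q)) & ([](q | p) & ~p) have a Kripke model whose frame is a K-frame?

1. ~([]<>(p & q) -> <>(p & q)) & ([](q | p) & ~p), w0
2. ~([]<>(p & q) -> <>(p & q)), w0
3. [](q | p) & ~p, w0
4. []<>(p & q), w0
5. ~<>(p & q), w0
6. [](q | p), w0
7. ~p, w0

Satisfiable (open branch found)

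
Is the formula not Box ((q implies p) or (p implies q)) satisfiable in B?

Unsatisfiable (every branch closes)

1. not Box ((q implies p) or (p implies q)), u
2. not ((q implies p) or (p implies q)), v
3. not (q implies p), v
4. not (p implies q), v
5. q, v
6. not p, v
7. p, v
8. not q, v
Accessibility: uRu, uRv, vRu, vRv
Branch closes: p and not p both at v.
All branches of the tableau close; one closing branch shown above.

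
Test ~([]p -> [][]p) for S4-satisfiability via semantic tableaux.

1. ~([]p -> [][]p), 0
2. []p, 0
3. ~[][]p, 0
4. p, 0
5. ~[]p, 1
6. p, 1
7. ~p, 2
8. p, 2
Accessibility: 0R0, 0R1, 0R2, 1R1, 1R2, 2R2
Branch closes: p and ~p both at 2.
All branches of the tableau close; one closing branch shown above.

Unsatisfiable (every branch closes)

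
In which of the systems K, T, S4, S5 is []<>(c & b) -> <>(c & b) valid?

K-tableau for the negation ~([]<>(c & b) -> <>(c & b)):
1. ~([]<>(c & b) -> <>(c & b)), w0
2. []<>(c & b), w0   [~->-rule on 1]
3. ~<>(c & b), w0   [~->-rule on 1]
Complete open branch: countermodel on a K-frame, so not valid in K.
T-tableau for the negation ~([]<>(c & b) -> <>(c & b)):
1. ~([]<>(c & b) -> <>(c & b)), w0
2. []<>(c & b), w0   [~->-rule on 1]
3. ~<>(c & b), w0   [~->-rule on 1]
4. <>(c & b), w0   [[]-rule on 2 via w0Rw0]
5. ~(c & b), w0   [~<>-rule on 3 via w0Rw0]
6. ~b, w0   [~&-rule on 5 (branches; this branch)]
7. c & b, w1   [<>-rule on 4: fresh world w1, w0Rw1]
8. c, w1   [&-rule on 7]
9. b, w1   [&-rule on 7]
10. <>(c & b), w1   [[]-rule on 2 via w0Rw1]
11. ~(c & b), w1   [~<>-rule on 3 via w0Rw1]
12. ~b, w1   [~&-rule on 11 (branches; this branch)]
Accessibility: w0Rw0, w0Rw1, w1Rw1
Branch closes: b and ~b both at w1.
Every branch closes (one shown): valid in T, hence also in S4, S5 (every theorem of T is a theorem of S4 and S5).

T, S4, S5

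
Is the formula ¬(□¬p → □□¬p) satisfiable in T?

1. ¬(□¬p → □□¬p), u
2. □¬p, u   [¬→-rule on 1]
3. ¬□□¬p, u   [¬→-rule on 1]
4. ¬p, u   [□-rule on 2 via uRu]
5. ¬□¬p, v   [¬□-rule on 3: fresh world v, uRv]
6. ¬p, v   [□-rule on 2 via uRv]
7. p, w   [¬□-rule on 5: fresh world w, vRw]
Accessibility: uRu, uRv, vRv, vRw, wRw

Yes, satisfiable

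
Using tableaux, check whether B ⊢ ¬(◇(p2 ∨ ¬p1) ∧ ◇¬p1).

Invalid (countermodel exists)

Tableau for the negation ◇(p2 ∨ ¬p1) ∧ ◇¬p1:
1. ◇(p2 ∨ ¬p1) ∧ ◇¬p1, w0
2. ◇(p2 ∨ ¬p1), w0
3. ◇¬p1, w0
4. p2 ∨ ¬p1, w1
5. ¬p1, w1
6. ¬p1, w2
Accessibility: w0Rw0, w0Rw1, w0Rw2, w1Rw0, w1Rw1, w2Rw0, w2Rw2
The negation has an open branch (countermodel exists).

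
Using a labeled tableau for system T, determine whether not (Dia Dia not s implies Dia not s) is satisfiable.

1. not (Dia Dia not s implies Dia not s), 0
2. Dia Dia not s, 0
3. not Dia not s, 0
4. s, 0
5. Dia not s, 1
6. s, 1
7. not s, 2
Accessibility: 0R0, 0R1, 1R1, 1R2, 2R2

Satisfiable (open branch found)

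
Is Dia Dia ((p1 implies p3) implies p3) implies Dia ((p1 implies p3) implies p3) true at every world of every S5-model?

Yes, valid

Tableau for the negation not (Dia Dia ((p1 implies p3) implies p3) implies Dia ((p1 implies p3) implies p3)):
1. not (Dia Dia ((p1 implies p3) implies p3) implies Dia ((p1 implies p3) implies p3)), u
2. Dia Dia ((p1 implies p3) implies p3), u
3. not Dia ((p1 implies p3) implies p3), u
4. not ((p1 implies p3) implies p3), u
5. p1 implies p3, u
6. not p3, u
7. not p1, u
8. Dia ((p1 implies p3) implies p3), v
9. not ((p1 implies p3) implies p3), v
10. p1 implies p3, v
11. not p3, v
12. not p1, v
13. (p1 implies p3) implies p3, w
14. not ((p1 implies p3) implies p3), w
15. p1 implies p3, w
16. not p3, w
17. not (p1 implies p3), w
18. p1, w
19. p3, w
Accessibility: uRu, uRv, uRw, vRu, vRv, vRw, wRu, wRv, wRw
Branch closes: p3 and not p3 both at w.
Every branch of the negation's tableau closes; the branch above is one of them.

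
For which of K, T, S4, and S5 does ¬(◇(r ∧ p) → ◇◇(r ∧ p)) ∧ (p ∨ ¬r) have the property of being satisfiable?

K

T-tableau for the formula:
1. ¬(◇(r ∧ p) → ◇◇(r ∧ p)) ∧ (p ∨ ¬r), w0
2. ¬(◇(r ∧ p) → ◇◇(r ∧ p)), w0
3. p ∨ ¬r, w0
4. ◇(r ∧ p), w0
5. ¬◇◇(r ∧ p), w0
6. ¬◇(r ∧ p), w0
7. ¬(r ∧ p), w0
8. ¬r, w0
9. ¬p, w0
10. r ∧ p, w1
11. r, w1
12. p, w1
13. ¬◇(r ∧ p), w1
14. ¬(r ∧ p), w1
15. ¬p, w1
Accessibility: w0Rw0, w0Rw1, w1Rw1
Branch closes: p and ¬p both at w1.
Every branch closes (one shown): unsatisfiable in T, hence also in S4, S5 (every S4/S5-frame is a T-frame).
K-tableau for the formula:
1. ¬(◇(r ∧ p) → ◇◇(r ∧ p)) ∧ (p ∨ ¬r), w0
2. ¬(◇(r ∧ p) → ◇◇(r ∧ p)), w0
3. p ∨ ¬r, w0
4. ◇(r ∧ p), w0
5. ¬◇◇(r ∧ p), w0
6. ¬r, w0
7. r ∧ p, w1
8. r, w1
9. p, w1
10. ¬◇(r ∧ p), w1
Accessibility: w0Rw1
Complete open branch: satisfiable in K.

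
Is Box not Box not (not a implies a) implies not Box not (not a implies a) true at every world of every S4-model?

Yes, valid

Tableau for the negation not (Box not Box not (not a implies a) implies not Box not (not a implies a)):
1. not (Box not Box not (not a implies a) implies not Box not (not a implies a)), 0
2. Box not Box not (not a implies a), 0
3. Box not (not a implies a), 0
4. not Box not (not a implies a), 0
5. not (not a implies a), 0
6. not a, 0
7. not a implies a, 1
8. not Box not (not a implies a), 1
9. not (not a implies a), 1
10. not a, 1
11. a, 1
Accessibility: 0R0, 0R1, 1R1
Branch closes: a and not a both at 1.
All branches of the negation close; one closing branch shown above.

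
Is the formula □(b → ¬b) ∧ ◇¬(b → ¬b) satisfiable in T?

1. □(b → ¬b) ∧ ◇¬(b → ¬b), 0
2. □(b → ¬b), 0
3. ◇¬(b → ¬b), 0
4. b → ¬b, 0
5. ¬b, 0
6. ¬(b → ¬b), 1
7. b, 1
8. b → ¬b, 1
9. ¬b, 1
Accessibility: 0R0, 0R1, 1R1
Branch closes: b and ¬b both at 1.
All branches of the tableau close; one closing branch shown above.

No, unsatisfiable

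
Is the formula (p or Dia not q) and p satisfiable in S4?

Yes, satisfiable

1. (p or Dia not q) and p, w0
2. p or Dia not q, w0   [and-rule on 1]
3. p, w0   [and-rule on 1]
4. Dia not q, w0   [or-rule on 2 (branches; this branch)]
5. not q, w1   [Dia-rule on 4: fresh world w1, w0Rw1]
Accessibility: w0Rw0, w0Rw1, w1Rw1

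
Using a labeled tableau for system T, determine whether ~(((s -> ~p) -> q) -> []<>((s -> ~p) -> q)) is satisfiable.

Satisfiable

1. ~(((s -> ~p) -> q) -> []<>((s -> ~p) -> q)), 0
2. (s -> ~p) -> q, 0   [~->-rule on 1]
3. ~[]<>((s -> ~p) -> q), 0   [~->-rule on 1]
4. q, 0   [->-rule on 2 (branches; this branch)]
5. ~<>((s -> ~p) -> q), 1   [~[]-rule on 3: fresh world 1, 0R1]
6. ~((s -> ~p) -> q), 1   [~<>-rule on 5 via 1R1]
7. s -> ~p, 1   [~->-rule on 6]
8. ~q, 1   [~->-rule on 6]
9. ~p, 1   [->-rule on 7 (branches; this branch)]
Accessibility: 0R0, 0R1, 1R1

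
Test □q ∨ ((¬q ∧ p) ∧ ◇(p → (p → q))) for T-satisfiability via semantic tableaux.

1. □q ∨ ((¬q ∧ p) ∧ ◇(p → (p → q))), 0
2. (¬q ∧ p) ∧ ◇(p → (p → q)), 0   [∨-rule on 1 (branches; this branch)]
3. ¬q ∧ p, 0   [∧-rule on 2]
4. ◇(p → (p → q)), 0   [∧-rule on 2]
5. ¬q, 0   [∧-rule on 3]
6. p, 0   [∧-rule on 3]
7. p → (p → q), 1   [◇-rule on 4: fresh world 1, 0R1]
8. p → q, 1   [→-rule on 7 (branches; this branch)]
9. q, 1   [→-rule on 8 (branches; this branch)]
Accessibility: 0R0, 0R1, 1R1

Satisfiable (open branch found)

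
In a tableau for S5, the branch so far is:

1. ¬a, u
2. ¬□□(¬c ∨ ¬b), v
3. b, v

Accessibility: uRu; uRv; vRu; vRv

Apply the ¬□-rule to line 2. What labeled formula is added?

a fresh world w with vRw, and ¬□(¬c ∨ ¬b) at w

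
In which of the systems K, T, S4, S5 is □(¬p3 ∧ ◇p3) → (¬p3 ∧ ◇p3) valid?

T, S4, S5

K-tableau for the negation ¬(□(¬p3 ∧ ◇p3) → (¬p3 ∧ ◇p3)):
1. ¬(□(¬p3 ∧ ◇p3) → (¬p3 ∧ ◇p3)), w0
2. □(¬p3 ∧ ◇p3), w0
3. ¬(¬p3 ∧ ◇p3), w0
4. ¬◇p3, w0
Complete open branch: countermodel on a K-frame, so not valid in K.
T-tableau for the negation ¬(□(¬p3 ∧ ◇p3) → (¬p3 ∧ ◇p3)):
1. ¬(□(¬p3 ∧ ◇p3) → (¬p3 ∧ ◇p3)), w0
2. □(¬p3 ∧ ◇p3), w0
3. ¬(¬p3 ∧ ◇p3), w0
4. ¬p3 ∧ ◇p3, w0
5. ¬p3, w0
6. ◇p3, w0
7. ¬◇p3, w0
8. p3, w1
9. ¬p3 ∧ ◇p3, w1
10. ¬p3, w1
11. ◇p3, w1
Accessibility: w0Rw0, w0Rw1, w1Rw1
Branch closes: p3 and ¬p3 both at w1.
Every branch closes (one shown): valid in T, hence also in S4, S5 (every theorem of T is a theorem of S4 and S5).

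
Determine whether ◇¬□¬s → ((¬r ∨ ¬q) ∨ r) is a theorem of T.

Valid in T

Tableau for the negation ¬(◇¬□¬s → ((¬r ∨ ¬q) ∨ r)):
1. ¬(◇¬□¬s → ((¬r ∨ ¬q) ∨ r)), u
2. ◇¬□¬s, u   [¬→-rule on 1]
3. ¬((¬r ∨ ¬q) ∨ r), u   [¬→-rule on 1]
4. ¬(¬r ∨ ¬q), u   [¬∨-rule on 3]
5. ¬r, u   [¬∨-rule on 3]
6. r, u   [¬∨-rule on 4]
7. q, u   [¬∨-rule on 4]
Accessibility: uRu
Branch closes: r and ¬r both at u.
All branches of the negation close; one closing branch shown above.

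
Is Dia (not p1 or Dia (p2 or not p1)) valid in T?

Tableau for the negation not Dia (not p1 or Dia (p2 or not p1)):
1. not Dia (not p1 or Dia (p2 or not p1)), w0
2. not (not p1 or Dia (p2 or not p1)), w0
3. p1, w0
4. not Dia (p2 or not p1), w0
5. not (p2 or not p1), w0
6. not p2, w0
Accessibility: w0Rw0
The negation has an open branch (countermodel exists).

No, not valid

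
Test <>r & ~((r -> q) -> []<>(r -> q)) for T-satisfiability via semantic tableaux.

1. <>r & ~((r -> q) -> []<>(r -> q)), u
2. <>r, u   [&-rule on 1]
3. ~((r -> q) -> []<>(r -> q)), u   [&-rule on 1]
4. r -> q, u   [~->-rule on 3]
5. ~[]<>(r -> q), u   [~->-rule on 3]
6. q, u   [->-rule on 4 (branches; this branch)]
7. r, v   [<>-rule on 2: fresh world v, uRv]
8. ~<>(r -> q), w   [~[]-rule on 5: fresh world w, uRw]
9. ~(r -> q), w   [~<>-rule on 8 via wRw]
10. r, w   [~->-rule on 9]
11. ~q, w   [~->-rule on 9]
Accessibility: uRu, uRv, uRw, vRv, wRw

Satisfiable (open branch found)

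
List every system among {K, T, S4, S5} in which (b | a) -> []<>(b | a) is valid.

S5

S5-tableau for the negation ~((b | a) -> []<>(b | a)):
1. ~((b | a) -> []<>(b | a)), w0
2. b | a, w0   [~->-rule on 1]
3. ~[]<>(b | a), w0   [~->-rule on 1]
4. a, w0   [|-rule on 2 (branches; this branch)]
5. ~<>(b | a), w1   [~[]-rule on 3: fresh world w1, w0Rw1]
6. ~(b | a), w0   [~<>-rule on 5 via w1Rw0]
7. ~b, w0   [~|-rule on 6]
8. ~a, w0   [~|-rule on 6]
Accessibility: w0Rw0, w0Rw1, w1Rw0, w1Rw1
Branch closes: a and ~a both at w0.
Every branch closes (one shown): valid in S5.
S4-tableau for the negation ~((b | a) -> []<>(b | a)):
1. ~((b | a) -> []<>(b | a)), w0
2. b | a, w0   [~->-rule on 1]
3. ~[]<>(b | a), w0   [~->-rule on 1]
4. a, w0   [|-rule on 2 (branches; this branch)]
5. ~<>(b | a), w1   [~[]-rule on 3: fresh world w1, w0Rw1]
6. ~(b | a), w1   [~<>-rule on 5 via w1Rw1]
7. ~b, w1   [~|-rule on 6]
8. ~a, w1   [~|-rule on 6]
Accessibility: w0Rw0, w0Rw1, w1Rw1
Complete open branch: countermodel on an S4-frame, so not valid in S4, nor in K, T (the same frame is also a K-frame and a T-frame).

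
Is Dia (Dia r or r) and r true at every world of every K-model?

Tableau for the negation not (Dia (Dia r or r) and r):
1. not (Dia (Dia r or r) and r), u
2. not r, u   [neg-and-rule on 1 (branches; this branch)]
The negation has an open branch (countermodel exists).

No, not valid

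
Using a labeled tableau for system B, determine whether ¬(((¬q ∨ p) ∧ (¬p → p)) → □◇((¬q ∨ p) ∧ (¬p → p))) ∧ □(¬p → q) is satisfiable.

No, unsatisfiable

1. ¬(((¬q ∨ p) ∧ (¬p → p)) → □◇((¬q ∨ p) ∧ (¬p → p))) ∧ □(¬p → q), w0
2. ¬(((¬q ∨ p) ∧ (¬p → p)) → □◇((¬q ∨ p) ∧ (¬p → p))), w0   [∧-rule on 1]
3. □(¬p → q), w0   [∧-rule on 1]
4. (¬q ∨ p) ∧ (¬p → p), w0   [¬→-rule on 2]
5. ¬□◇((¬q ∨ p) ∧ (¬p → p)), w0   [¬→-rule on 2]
6. ¬q ∨ p, w0   [∧-rule on 4]
7. ¬p → p, w0   [∧-rule on 4]
8. ¬p → q, w0   [□-rule on 3 via w0Rw0]
9. p, w0   [∨-rule on 6 (branches; this branch)]
10. q, w0   [→-rule on 8 (branches; this branch)]
11. ¬◇((¬q ∨ p) ∧ (¬p → p)), w1   [¬□-rule on 5: fresh world w1, w0Rw1]
12. ¬p → q, w1   [□-rule on 3 via w0Rw1]
13. ¬((¬q ∨ p) ∧ (¬p → p)), w0   [¬◇-rule on 11 via w1Rw0]
14. ¬((¬q ∨ p) ∧ (¬p → p)), w1   [¬◇-rule on 11 via w1Rw1]
15. q, w1   [→-rule on 12 (branches; this branch)]
16. ¬(¬p → p), w0   [¬∧-rule on 13 (branches; this branch)]
17. ¬p, w0   [¬→-rule on 16]
Accessibility: w0Rw0, w0Rw1, w1Rw0, w1Rw1
Branch closes: p and ¬p both at w0.
Every branch closes; the branch above is one of them.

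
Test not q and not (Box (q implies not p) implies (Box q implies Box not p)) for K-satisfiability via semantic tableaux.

Unsatisfiable

1. not q and not (Box (q implies not p) implies (Box q implies Box not p)), u
2. not q, u   [and-rule on 1]
3. not (Box (q implies not p) implies (Box q implies Box not p)), u   [and-rule on 1]
4. Box (q implies not p), u   [neg-implies-rule on 3]
5. not (Box q implies Box not p), u   [neg-implies-rule on 3]
6. Box q, u   [neg-implies-rule on 5]
7. not Box not p, u   [neg-implies-rule on 5]
8. p, v   [neg-Box-rule on 7: fresh world v, uRv]
9. q implies not p, v   [Box-rule on 4 via uRv]
10. q, v   [Box-rule on 6 via uRv]
11. not p, v   [implies-rule on 9 (branches; this branch)]
Accessibility: uRv
Branch closes: p and not p both at v.
(One branch shown.) All branches close.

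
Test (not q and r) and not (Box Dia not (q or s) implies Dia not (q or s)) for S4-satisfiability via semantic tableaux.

Unsatisfiable

1. (not q and r) and not (Box Dia not (q or s) implies Dia not (q or s)), w0
2. not q and r, w0
3. not (Box Dia not (q or s) implies Dia not (q or s)), w0
4. not q, w0
5. r, w0
6. Box Dia not (q or s), w0
7. not Dia not (q or s), w0
8. Dia not (q or s), w0
9. q or s, w0
10. s, w0
11. not (q or s), w1
12. not q, w1
13. not s, w1
14. Dia not (q or s), w1
15. q or s, w1
16. s, w1
Accessibility: w0Rw0, w0Rw1, w1Rw1
Branch closes: s and not s both at w1.
(One branch shown.) All branches close.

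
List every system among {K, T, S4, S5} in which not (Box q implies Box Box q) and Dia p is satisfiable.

K, T

S4-tableau for the formula:
1. not (Box q implies Box Box q) and Dia p, u
2. not (Box q implies Box Box q), u   [and-rule on 1]
3. Dia p, u   [and-rule on 1]
4. Box q, u   [neg-implies-rule on 2]
5. not Box Box q, u   [neg-implies-rule on 2]
6. q, u   [Box-rule on 4 via uRu]
7. p, v   [Dia-rule on 3: fresh world v, uRv]
8. q, v   [Box-rule on 4 via uRv]
9. not Box q, w   [neg-Box-rule on 5: fresh world w, uRw]
10. q, w   [Box-rule on 4 via uRw]
11. not q, x   [neg-Box-rule on 9: fresh world x, wRx]
12. q, x   [Box-rule on 4 via uRx]
Accessibility: uRu, uRv, uRw, uRx, vRv, wRw, wRx, xRx
Branch closes: q and not q both at x.
Every branch closes (one shown): unsatisfiable in S4, hence also in S5 (every S5-frame is an S4-frame).
T-tableau for the formula:
1. not (Box q implies Box Box q) and Dia p, u
2. not (Box q implies Box Box q), u   [and-rule on 1]
3. Dia p, u   [and-rule on 1]
4. Box q, u   [neg-implies-rule on 2]
5. not Box Box q, u   [neg-implies-rule on 2]
6. q, u   [Box-rule on 4 via uRu]
7. p, v   [Dia-rule on 3: fresh world v, uRv]
8. q, v   [Box-rule on 4 via uRv]
9. not Box q, w   [neg-Box-rule on 5: fresh world w, uRw]
10. q, w   [Box-rule on 4 via uRw]
11. not q, x   [neg-Box-rule on 9: fresh world x, wRx]
Accessibility: uRu, uRv, uRw, vRv, wRw, wRx, xRx
Complete open branch: satisfiable in T, hence also in K (this T-model is also a K-model).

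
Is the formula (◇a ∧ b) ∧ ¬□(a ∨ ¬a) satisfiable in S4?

No, unsatisfiable

1. (◇a ∧ b) ∧ ¬□(a ∨ ¬a), u
2. ◇a ∧ b, u
3. ¬□(a ∨ ¬a), u
4. ◇a, u
5. b, u
6. ¬(a ∨ ¬a), v
7. ¬a, v
8. a, v
Accessibility: uRu, uRv, vRv
Branch closes: a and ¬a both at v.
(One branch shown.) All branches close.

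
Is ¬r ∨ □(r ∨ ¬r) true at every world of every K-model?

Yes, valid

Tableau for the negation ¬(¬r ∨ □(r ∨ ¬r)):
1. ¬(¬r ∨ □(r ∨ ¬r)), u
2. r, u   [¬∨-rule on 1]
3. ¬□(r ∨ ¬r), u   [¬∨-rule on 1]
4. ¬(r ∨ ¬r), v   [¬□-rule on 3: fresh world v, uRv]
5. ¬r, v   [¬∨-rule on 4]
6. r, v   [¬∨-rule on 4]
Accessibility: uRv
Branch closes: r and ¬r both at v.
Every branch of the negation's tableau closes; the branch above is one of them.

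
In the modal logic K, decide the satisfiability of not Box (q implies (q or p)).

Unsatisfiable

1. not Box (q implies (q or p)), u
2. not (q implies (q or p)), v
3. q, v
4. not (q or p), v
5. not q, v
6. not p, v
Accessibility: uRv
Branch closes: q and not q both at v.
All branches of the tableau close; one closing branch shown above.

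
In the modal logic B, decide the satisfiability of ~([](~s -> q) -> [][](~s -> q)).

Satisfiable

1. ~([](~s -> q) -> [][](~s -> q)), u
2. [](~s -> q), u
3. ~[][](~s -> q), u
4. ~s -> q, u
5. q, u
6. ~[](~s -> q), v
7. ~s -> q, v
8. q, v
9. ~(~s -> q), w
10. ~s, w
11. ~q, w
Accessibility: uRu, uRv, vRu, vRv, vRw, wRv, wRw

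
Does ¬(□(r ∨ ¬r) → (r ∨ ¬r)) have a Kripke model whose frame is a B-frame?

Unsatisfiable

1. ¬(□(r ∨ ¬r) → (r ∨ ¬r)), 0
2. □(r ∨ ¬r), 0
3. ¬(r ∨ ¬r), 0
4. ¬r, 0
5. r, 0
Accessibility: 0R0
Branch closes: r and ¬r both at 0.
Every branch closes; the branch above is one of them.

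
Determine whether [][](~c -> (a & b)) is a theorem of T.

Tableau for the negation ~[][](~c -> (a & b)):
1. ~[][](~c -> (a & b)), u
2. ~[](~c -> (a & b)), v
3. ~(~c -> (a & b)), w
4. ~c, w
5. ~(a & b), w
6. ~b, w
Accessibility: uRu, uRv, vRv, vRw, wRw
The negation has an open branch (countermodel exists).

Invalid (countermodel exists)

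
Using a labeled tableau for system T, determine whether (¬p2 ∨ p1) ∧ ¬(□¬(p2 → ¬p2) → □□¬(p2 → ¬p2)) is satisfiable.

1. (¬p2 ∨ p1) ∧ ¬(□¬(p2 → ¬p2) → □□¬(p2 → ¬p2)), u
2. ¬p2 ∨ p1, u
3. ¬(□¬(p2 → ¬p2) → □□¬(p2 → ¬p2)), u
4. □¬(p2 → ¬p2), u
5. ¬□□¬(p2 → ¬p2), u
6. ¬(p2 → ¬p2), u
7. p2, u
8. p1, u
9. ¬□¬(p2 → ¬p2), v
10. ¬(p2 → ¬p2), v
11. p2, v
12. p2 → ¬p2, w
13. ¬p2, w
Accessibility: uRu, uRv, vRv, vRw, wRw

Satisfiable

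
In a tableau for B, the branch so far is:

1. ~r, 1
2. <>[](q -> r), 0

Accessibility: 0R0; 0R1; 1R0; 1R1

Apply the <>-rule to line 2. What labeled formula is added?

a fresh world 2 with 0R2, and [](q -> r) at 2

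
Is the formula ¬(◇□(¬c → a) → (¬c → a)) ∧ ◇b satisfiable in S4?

Yes, satisfiable

1. ¬(◇□(¬c → a) → (¬c → a)) ∧ ◇b, u
2. ¬(◇□(¬c → a) → (¬c → a)), u
3. ◇b, u
4. ◇□(¬c → a), u
5. ¬(¬c → a), u
6. ¬c, u
7. ¬a, u
8. b, v
9. □(¬c → a), w
10. ¬c → a, w
11. a, w
Accessibility: uRu, uRv, uRw, vRv, wRw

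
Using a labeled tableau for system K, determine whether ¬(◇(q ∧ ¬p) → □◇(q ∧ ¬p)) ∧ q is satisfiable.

1. ¬(◇(q ∧ ¬p) → □◇(q ∧ ¬p)) ∧ q, 0
2. ¬(◇(q ∧ ¬p) → □◇(q ∧ ¬p)), 0   [∧-rule on 1]
3. q, 0   [∧-rule on 1]
4. ◇(q ∧ ¬p), 0   [¬→-rule on 2]
5. ¬□◇(q ∧ ¬p), 0   [¬→-rule on 2]
6. q ∧ ¬p, 1   [◇-rule on 4: fresh world 1, 0R1]
7. q, 1   [∧-rule on 6]
8. ¬p, 1   [∧-rule on 6]
9. ¬◇(q ∧ ¬p), 2   [¬□-rule on 5: fresh world 2, 0R2]
Accessibility: 0R1, 0R2

Satisfiable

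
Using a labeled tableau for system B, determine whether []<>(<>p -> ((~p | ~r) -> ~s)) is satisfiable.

Satisfiable

1. []<>(<>p -> ((~p | ~r) -> ~s)), w0
2. <>(<>p -> ((~p | ~r) -> ~s)), w0
3. <>p -> ((~p | ~r) -> ~s), w1
4. <>(<>p -> ((~p | ~r) -> ~s)), w1
5. (~p | ~r) -> ~s, w1
6. ~s, w1
7. <>p -> ((~p | ~r) -> ~s), w2
8. (~p | ~r) -> ~s, w2
9. ~s, w2
Accessibility: w0Rw0, w0Rw1, w1Rw0, w1Rw1, w1Rw2, w2Rw1, w2Rw2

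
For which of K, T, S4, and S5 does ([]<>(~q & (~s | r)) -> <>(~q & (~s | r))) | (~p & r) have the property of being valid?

T, S4, S5

T-tableau for the negation ~(([]<>(~q & (~s | r)) -> <>(~q & (~s | r))) | (~p & r)):
1. ~(([]<>(~q & (~s | r)) -> <>(~q & (~s | r))) | (~p & r)), 0
2. ~([]<>(~q & (~s | r)) -> <>(~q & (~s | r))), 0   [~|-rule on 1]
3. ~(~p & r), 0   [~|-rule on 1]
4. []<>(~q & (~s | r)), 0   [~->-rule on 2]
5. ~<>(~q & (~s | r)), 0   [~->-rule on 2]
6. <>(~q & (~s | r)), 0   [[]-rule on 4 via 0R0]
7. ~(~q & (~s | r)), 0   [~<>-rule on 5 via 0R0]
8. ~r, 0   [~&-rule on 3 (branches; this branch)]
9. ~(~s | r), 0   [~&-rule on 7 (branches; this branch)]
10. s, 0   [~|-rule on 9]
11. ~q & (~s | r), 1   [<>-rule on 6: fresh world 1, 0R1]
12. ~q, 1   [&-rule on 11]
13. ~s | r, 1   [&-rule on 11]
14. <>(~q & (~s | r)), 1   [[]-rule on 4 via 0R1]
15. ~(~q & (~s | r)), 1   [~<>-rule on 5 via 0R1]
16. r, 1   [|-rule on 13 (branches; this branch)]
17. ~(~s | r), 1   [~&-rule on 15 (branches; this branch)]
18. s, 1   [~|-rule on 17]
19. ~r, 1   [~|-rule on 17]
Accessibility: 0R0, 0R1, 1R1
Branch closes: r and ~r both at 1.
Every branch closes (one shown): valid in T, hence also in S4, S5 (every theorem of T is a theorem of S4 and S5).
K-tableau for the negation ~(([]<>(~q & (~s | r)) -> <>(~q & (~s | r))) | (~p & r)):
1. ~(([]<>(~q & (~s | r)) -> <>(~q & (~s | r))) | (~p & r)), 0
2. ~([]<>(~q & (~s | r)) -> <>(~q & (~s | r))), 0   [~|-rule on 1]
3. ~(~p & r), 0   [~|-rule on 1]
4. []<>(~q & (~s | r)), 0   [~->-rule on 2]
5. ~<>(~q & (~s | r)), 0   [~->-rule on 2]
6. ~r, 0   [~&-rule on 3 (branches; this branch)]
Complete open branch: countermodel on a K-frame, so not valid in K.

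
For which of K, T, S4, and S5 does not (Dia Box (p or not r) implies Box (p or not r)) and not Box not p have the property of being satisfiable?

S5-tableau for the formula:
1. not (Dia Box (p or not r) implies Box (p or not r)) and not Box not p, w0
2. not (Dia Box (p or not r) implies Box (p or not r)), w0   [and-rule on 1]
3. not Box not p, w0   [and-rule on 1]
4. Dia Box (p or not r), w0   [neg-implies-rule on 2]
5. not Box (p or not r), w0   [neg-implies-rule on 2]
6. p, w1   [neg-Box-rule on 3: fresh world w1, w0Rw1]
7. Box (p or not r), w2   [Dia-rule on 4: fresh world w2, w0Rw2]
8. p or not r, w0   [Box-rule on 7 via w2Rw0]
9. p or not r, w1   [Box-rule on 7 via w2Rw1]
10. p or not r, w2   [Box-rule on 7 via w2Rw2]
11. not r, w0   [or-rule on 8 (branches; this branch)]
12. not r, w1   [or-rule on 9 (branches; this branch)]
13. not r, w2   [or-rule on 10 (branches; this branch)]
14. not (p or not r), w3   [neg-Box-rule on 5: fresh world w3, w0Rw3]
15. not p, w3   [neg-or-rule on 14]
16. r, w3   [neg-or-rule on 14]
17. p or not r, w3   [Box-rule on 7 via w2Rw3]
18. not r, w3   [or-rule on 17 (branches; this branch)]
Accessibility: w0Rw0, w0Rw1, w0Rw2, w0Rw3, w1Rw0, w1Rw1, w1Rw2, w1Rw3, w2Rw0, w2Rw1, w2Rw2, w2Rw3, w3Rw0, w3Rw1, w3Rw2, w3Rw3
Branch closes: r and not r both at w3.
Every branch closes (one shown): unsatisfiable in S5.
S4-tableau for the formula:
1. not (Dia Box (p or not r) implies Box (p or not r)) and not Box not p, w0
2. not (Dia Box (p or not r) implies Box (p or not r)), w0   [and-rule on 1]
3. not Box not p, w0   [and-rule on 1]
4. Dia Box (p or not r), w0   [neg-implies-rule on 2]
5. not Box (p or not r), w0   [neg-implies-rule on 2]
6. p, w1   [neg-Box-rule on 3: fresh world w1, w0Rw1]
7. Box (p or not r), w2   [Dia-rule on 4: fresh world w2, w0Rw2]
8. p or not r, w2   [Box-rule on 7 via w2Rw2]
9. not r, w2   [or-rule on 8 (branches; this branch)]
10. not (p or not r), w3   [neg-Box-rule on 5: fresh world w3, w0Rw3]
11. not p, w3   [neg-or-rule on 10]
12. r, w3   [neg-or-rule on 10]
Accessibility: w0Rw0, w0Rw1, w0Rw2, w0Rw3, w1Rw1, w2Rw2, w3Rw3
Complete open branch: satisfiable in S4, hence also in K, T (this S4-model is also a K-model and a T-model).

K, T, S4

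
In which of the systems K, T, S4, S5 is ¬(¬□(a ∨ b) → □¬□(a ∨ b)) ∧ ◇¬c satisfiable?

S4-tableau for the formula:
1. ¬(¬□(a ∨ b) → □¬□(a ∨ b)) ∧ ◇¬c, w0
2. ¬(¬□(a ∨ b) → □¬□(a ∨ b)), w0   [∧-rule on 1]
3. ◇¬c, w0   [∧-rule on 1]
4. ¬□(a ∨ b), w0   [¬→-rule on 2]
5. ¬□¬□(a ∨ b), w0   [¬→-rule on 2]
6. ¬c, w1   [◇-rule on 3: fresh world w1, w0Rw1]
7. ¬(a ∨ b), w2   [¬□-rule on 4: fresh world w2, w0Rw2]
8. ¬a, w2   [¬∨-rule on 7]
9. ¬b, w2   [¬∨-rule on 7]
10. □(a ∨ b), w3   [¬□-rule on 5: fresh world w3, w0Rw3]
11. a ∨ b, w3   [□-rule on 10 via w3Rw3]
12. b, w3   [∨-rule on 11 (branches; this branch)]
Accessibility: w0Rw0, w0Rw1, w0Rw2, w0Rw3, w1Rw1, w2Rw2, w3Rw3
Complete open branch: satisfiable in S4, hence also in K, T (this S4-model is also a K-model and a T-model).
S5-tableau for the formula:
1. ¬(¬□(a ∨ b) → □¬□(a ∨ b)) ∧ ◇¬c, w0
2. ¬(¬□(a ∨ b) → □¬□(a ∨ b)), w0   [∧-rule on 1]
3. ◇¬c, w0   [∧-rule on 1]
4. ¬□(a ∨ b), w0   [¬→-rule on 2]
5. ¬□¬□(a ∨ b), w0   [¬→-rule on 2]
6. ¬c, w1   [◇-rule on 3: fresh world w1, w0Rw1]
7. ¬(a ∨ b), w2   [¬□-rule on 4: fresh world w2, w0Rw2]
8. ¬a, w2   [¬∨-rule on 7]
9. ¬b, w2   [¬∨-rule on 7]
10. □(a ∨ b), w3   [¬□-rule on 5: fresh world w3, w0Rw3]
11. a ∨ b, w0   [□-rule on 10 via w3Rw0]
12. a ∨ b, w1   [□-rule on 10 via w3Rw1]
13. a ∨ b, w2   [□-rule on 10 via w3Rw2]
14. a ∨ b, w3   [□-rule on 10 via w3Rw3]
15. b, w0   [∨-rule on 11 (branches; this branch)]
16. b, w1   [∨-rule on 12 (branches; this branch)]
17. b, w2   [∨-rule on 13 (branches; this branch)]
Accessibility: w0Rw0, w0Rw1, w0Rw2, w0Rw3, w1Rw0, w1Rw1, w1Rw2, w1Rw3, w2Rw0, w2Rw1, w2Rw2, w2Rw3, w3Rw0, w3Rw1, w3Rw2, w3Rw3
Branch closes: b and ¬b both at w2.
Every branch closes (one shown): unsatisfiable in S5.

K, T, S4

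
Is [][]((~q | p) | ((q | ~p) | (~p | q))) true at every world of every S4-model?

Valid in S4

Tableau for the negation ~[][]((~q | p) | ((q | ~p) | (~p | q))):
1. ~[][]((~q | p) | ((q | ~p) | (~p | q))), u
2. ~[]((~q | p) | ((q | ~p) | (~p | q))), v
3. ~((~q | p) | ((q | ~p) | (~p | q))), w
4. ~(~q | p), w
5. ~((q | ~p) | (~p | q)), w
6. q, w
7. ~p, w
8. ~(q | ~p), w
9. ~(~p | q), w
10. ~q, w
11. p, w
Accessibility: uRu, uRv, uRw, vRv, vRw, wRw
Branch closes: q and ~q both at w.
All branches of the negation close; one closing branch shown above.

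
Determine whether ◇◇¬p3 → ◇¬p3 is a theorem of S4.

Yes, valid

Tableau for the negation ¬(◇◇¬p3 → ◇¬p3):
1. ¬(◇◇¬p3 → ◇¬p3), w0
2. ◇◇¬p3, w0
3. ¬◇¬p3, w0
4. p3, w0
5. ◇¬p3, w1
6. p3, w1
7. ¬p3, w2
8. p3, w2
Accessibility: w0Rw0, w0Rw1, w0Rw2, w1Rw1, w1Rw2, w2Rw2
Branch closes: p3 and ¬p3 both at w2.
All branches of the negation close; one closing branch shown above.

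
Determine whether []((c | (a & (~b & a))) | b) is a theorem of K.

Tableau for the negation ~[]((c | (a & (~b & a))) | b):
1. ~[]((c | (a & (~b & a))) | b), u
2. ~((c | (a & (~b & a))) | b), v   [~[]-rule on 1: fresh world v, uRv]
3. ~(c | (a & (~b & a))), v   [~|-rule on 2]
4. ~b, v   [~|-rule on 2]
5. ~c, v   [~|-rule on 3]
6. ~(a & (~b & a)), v   [~|-rule on 3]
7. ~(~b & a), v   [~&-rule on 6 (branches; this branch)]
8. ~a, v   [~&-rule on 7 (branches; this branch)]
Accessibility: uRv
The negation has an open branch (countermodel exists).

No, not valid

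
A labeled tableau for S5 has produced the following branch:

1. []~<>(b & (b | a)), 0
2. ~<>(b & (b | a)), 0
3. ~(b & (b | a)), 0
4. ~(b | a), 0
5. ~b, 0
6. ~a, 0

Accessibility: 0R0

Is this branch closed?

Open

No atom appears with both signs at the same world.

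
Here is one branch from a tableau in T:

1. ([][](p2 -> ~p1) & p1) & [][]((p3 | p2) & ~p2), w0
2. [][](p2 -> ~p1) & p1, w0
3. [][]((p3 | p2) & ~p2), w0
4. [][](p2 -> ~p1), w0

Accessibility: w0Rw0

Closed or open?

Not closed

No atom appears with both signs at the same world.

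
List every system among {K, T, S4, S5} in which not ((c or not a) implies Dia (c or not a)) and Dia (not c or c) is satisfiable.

K

K-tableau for the formula:
1. not ((c or not a) implies Dia (c or not a)) and Dia (not c or c), w0
2. not ((c or not a) implies Dia (c or not a)), w0
3. Dia (not c or c), w0
4. c or not a, w0
5. not Dia (c or not a), w0
6. not a, w0
7. not c or c, w1
8. not (c or not a), w1
9. not c, w1
10. a, w1
Accessibility: w0Rw1
Complete open branch: satisfiable in K.
T-tableau for the formula:
1. not ((c or not a) implies Dia (c or not a)) and Dia (not c or c), w0
2. not ((c or not a) implies Dia (c or not a)), w0
3. Dia (not c or c), w0
4. c or not a, w0
5. not Dia (c or not a), w0
6. not (c or not a), w0
7. not c, w0
8. a, w0
9. not a, w0
Accessibility: w0Rw0
Branch closes: a and not a both at w0.
Every branch closes (one shown): unsatisfiable in T, hence also in S4, S5 (every S4/S5-frame is a T-frame).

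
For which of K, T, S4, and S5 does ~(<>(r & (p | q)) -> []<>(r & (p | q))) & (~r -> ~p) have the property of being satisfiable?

K, T, S4

S4-tableau for the formula:
1. ~(<>(r & (p | q)) -> []<>(r & (p | q))) & (~r -> ~p), w0
2. ~(<>(r & (p | q)) -> []<>(r & (p | q))), w0
3. ~r -> ~p, w0
4. <>(r & (p | q)), w0
5. ~[]<>(r & (p | q)), w0
6. ~p, w0
7. r & (p | q), w1
8. r, w1
9. p | q, w1
10. q, w1
11. ~<>(r & (p | q)), w2
12. ~(r & (p | q)), w2
13. ~(p | q), w2
14. ~p, w2
15. ~q, w2
Accessibility: w0Rw0, w0Rw1, w0Rw2, w1Rw1, w2Rw2
Complete open branch: satisfiable in S4, hence also in K, T (this S4-model is also a K-model and a T-model).
S5-tableau for the formula:
1. ~(<>(r & (p | q)) -> []<>(r & (p | q))) & (~r -> ~p), w0
2. ~(<>(r & (p | q)) -> []<>(r & (p | q))), w0
3. ~r -> ~p, w0
4. <>(r & (p | q)), w0
5. ~[]<>(r & (p | q)), w0
6. ~p, w0
7. r & (p | q), w1
8. r, w1
9. p | q, w1
10. q, w1
11. ~<>(r & (p | q)), w2
12. ~(r & (p | q)), w0
13. ~(r & (p | q)), w1
14. ~(r & (p | q)), w2
15. ~(p | q), w0
16. ~q, w0
17. ~(p | q), w1
18. ~p, w1
19. ~q, w1
Accessibility: w0Rw0, w0Rw1, w0Rw2, w1Rw0, w1Rw1, w1Rw2, w2Rw0, w2Rw1, w2Rw2
Branch closes: q and ~q both at w1.
Every branch closes (one shown): unsatisfiable in S5.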